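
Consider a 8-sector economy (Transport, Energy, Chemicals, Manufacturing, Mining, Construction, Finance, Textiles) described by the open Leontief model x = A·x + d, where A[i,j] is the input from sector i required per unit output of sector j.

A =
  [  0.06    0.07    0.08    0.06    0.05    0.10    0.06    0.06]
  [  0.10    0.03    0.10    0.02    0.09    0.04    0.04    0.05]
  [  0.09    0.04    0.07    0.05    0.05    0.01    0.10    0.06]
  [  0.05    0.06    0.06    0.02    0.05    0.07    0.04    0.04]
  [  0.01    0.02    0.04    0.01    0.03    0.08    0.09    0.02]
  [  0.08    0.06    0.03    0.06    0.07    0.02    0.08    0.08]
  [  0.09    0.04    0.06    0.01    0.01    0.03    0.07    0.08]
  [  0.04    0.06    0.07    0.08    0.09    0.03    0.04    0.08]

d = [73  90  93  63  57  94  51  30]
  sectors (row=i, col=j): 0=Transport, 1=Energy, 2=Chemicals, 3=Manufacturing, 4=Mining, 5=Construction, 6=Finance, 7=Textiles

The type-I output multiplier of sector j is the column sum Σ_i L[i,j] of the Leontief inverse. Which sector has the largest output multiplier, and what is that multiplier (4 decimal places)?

Finance (1.9423)

Form M = I − A:
  [  0.94   -0.07   -0.08   -0.06   -0.05   -0.10   -0.06   -0.06]
  [ -0.10    0.97   -0.10   -0.02   -0.09   -0.04   -0.04   -0.05]
  [ -0.09   -0.04    0.93   -0.05   -0.05   -0.01   -0.10   -0.06]
  [ -0.05   -0.06   -0.06    0.98   -0.05   -0.07   -0.04   -0.04]
  [ -0.01   -0.02   -0.04   -0.01    0.97   -0.08   -0.09   -0.02]
  [ -0.08   -0.06   -0.03   -0.06   -0.07    0.98   -0.08   -0.08]
  [ -0.09   -0.04   -0.06   -0.01   -0.01   -0.03    0.93   -0.08]
  [ -0.04   -0.06   -0.07   -0.08   -0.09   -0.03   -0.04    0.92]
Leontief inverse L = M⁻¹:
  [  1.1255    0.1168    0.1419    0.0994    0.1040    0.1441    0.1248    0.1190]
  [  0.1536    1.0698    0.1540    0.0546    0.1341    0.0818    0.0991    0.0992]
  [  0.1457    0.0804    1.1258    0.0827    0.0929    0.0513    0.1556    0.1109]
  [  0.0972    0.0930    0.1050    1.0484    0.0890    0.1021    0.0876    0.0823]
  [  0.0477    0.0449    0.0719    0.0302    1.0565    0.1014    0.1273    0.0544]
  [  0.1341    0.1008    0.0861    0.0930    0.1157    1.0633    0.1345    0.1306]
  [  0.1389    0.0758    0.1085    0.0416    0.0497    0.0634    1.1166    0.1258]
  [  0.0936    0.1000    0.1256    0.1131    0.1374    0.0717    0.0967    1.1292]
Total output x = L · d:
  x_0 = 1.1255·73 + 0.1168·90 + 0.1419·93 + 0.0994·63 + 0.1040·57 + 0.1441·94 + 0.1248·51 + 0.1190·30 = 141.5399
  x_1 = 0.1536·73 + 1.0698·90 + 0.1540·93 + 0.0546·63 + 0.1341·57 + 0.0818·94 + 0.0991·51 + 0.0992·30 = 148.6174
  x_2 = 0.1457·73 + 0.0804·90 + 1.1258·93 + 0.0827·63 + 0.0929·57 + 0.0513·94 + 0.1556·51 + 0.1109·30 = 149.1703
  x_3 = 0.0972·73 + 0.0930·90 + 0.1050·93 + 1.0484·63 + 0.0890·57 + 0.1021·94 + 0.0876·51 + 0.0823·30 = 112.8935
  x_4 = 0.0477·73 + 0.0449·90 + 0.0719·93 + 0.0302·63 + 1.0565·57 + 0.1014·94 + 0.1273·51 + 0.0544·30 = 93.9945
  x_5 = 0.1341·73 + 0.1008·90 + 0.0861·93 + 0.0930·63 + 0.1157·57 + 1.0633·94 + 0.1345·51 + 0.1306·30 = 150.0464
  x_6 = 0.1389·73 + 0.0758·90 + 0.1085·93 + 0.0416·63 + 0.0497·57 + 0.0634·94 + 1.1166·51 + 0.1258·30 = 99.1888
  x_7 = 0.0936·73 + 0.1000·90 + 0.1256·93 + 0.1131·63 + 0.1374·57 + 0.0717·94 + 0.0967·51 + 1.1292·30 = 88.0223
Output multipliers (column sums of L):
  Transport: 1.9362
  Energy: 1.6816
  Chemicals: 1.9188
  Manufacturing: 1.5631
  Mining: 1.7792
  Construction: 1.6792
  Finance: 1.9423
  Textiles: 1.8513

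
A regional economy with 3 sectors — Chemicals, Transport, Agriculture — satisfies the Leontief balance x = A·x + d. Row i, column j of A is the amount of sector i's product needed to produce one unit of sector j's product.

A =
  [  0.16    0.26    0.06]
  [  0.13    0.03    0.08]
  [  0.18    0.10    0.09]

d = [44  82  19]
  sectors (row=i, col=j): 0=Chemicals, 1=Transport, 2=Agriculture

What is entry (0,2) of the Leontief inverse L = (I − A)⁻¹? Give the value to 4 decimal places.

L[0,2] = 0.1147

Form M = I − A:
  [  0.84   -0.26   -0.06]
  [ -0.13    0.97   -0.08]
  [ -0.18   -0.10    0.91]
Leontief inverse L = M⁻¹:
  [  1.2695    0.3521    0.1147]
  [  0.1926    1.0938    0.1089]
  [  0.2723    0.1898    1.1335]
Total output x = L · d:
  x_0 = 1.2695·44 + 0.3521·82 + 0.1147·19 = 86.9113
  x_1 = 0.1926·44 + 1.0938·82 + 0.1089·19 = 100.2322
  x_2 = 0.2723·44 + 0.1898·82 + 1.1335·19 = 49.0849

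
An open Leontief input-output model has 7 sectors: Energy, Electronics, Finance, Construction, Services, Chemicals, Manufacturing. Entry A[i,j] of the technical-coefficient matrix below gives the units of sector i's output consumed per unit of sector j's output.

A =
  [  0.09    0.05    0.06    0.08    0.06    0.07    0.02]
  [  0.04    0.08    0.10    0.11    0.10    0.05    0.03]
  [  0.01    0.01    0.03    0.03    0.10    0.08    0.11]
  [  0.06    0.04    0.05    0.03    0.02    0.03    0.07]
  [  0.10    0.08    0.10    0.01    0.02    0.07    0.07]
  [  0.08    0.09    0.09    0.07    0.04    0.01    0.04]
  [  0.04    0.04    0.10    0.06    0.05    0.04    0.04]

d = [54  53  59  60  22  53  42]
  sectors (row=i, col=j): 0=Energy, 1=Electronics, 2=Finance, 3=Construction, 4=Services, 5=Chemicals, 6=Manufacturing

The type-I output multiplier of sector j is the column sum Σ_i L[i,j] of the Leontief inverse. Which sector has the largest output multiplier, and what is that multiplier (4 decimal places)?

Finance (1.8813)

Form M = I − A:
  [  0.91   -0.05   -0.06   -0.08   -0.06   -0.07   -0.02]
  [ -0.04    0.92   -0.10   -0.11   -0.10   -0.05   -0.03]
  [ -0.01   -0.01    0.97   -0.03   -0.10   -0.08   -0.11]
  [ -0.06   -0.04   -0.05    0.97   -0.02   -0.03   -0.07]
  [ -0.10   -0.08   -0.10   -0.01    0.98   -0.07   -0.07]
  [ -0.08   -0.09   -0.09   -0.07   -0.04    0.99   -0.04]
  [ -0.04   -0.04   -0.10   -0.06   -0.05   -0.04    0.96]
Leontief inverse L = M⁻¹:
  [  1.1350    0.0899    0.1120    0.1197    0.0999    0.1070    0.0598]
  [  0.0896    1.1259    0.1620    0.1535    0.1481    0.0947    0.0815]
  [  0.0483    0.0455    1.0804    0.0608    0.1310    0.1100    0.1448]
  [  0.0884    0.0658    0.0872    1.0590    0.0499    0.0562    0.0971]
  [  0.1428    0.1205    0.1560    0.0561    1.0687    0.1105    0.1112]
  [  0.1193    0.1261    0.1403    0.1100    0.0836    1.0487    0.0803]
  [  0.0740    0.0710    0.1434    0.0914    0.0862    0.0728    1.0778]
Total output x = L · d:
  x_0 = 1.1350·54 + 0.0899·53 + 0.1120·59 + 0.1197·60 + 0.0999·22 + 0.1070·53 + 0.0598·42 = 90.2212
  x_1 = 0.0896·54 + 1.1259·53 + 0.1620·59 + 0.1535·60 + 0.1481·22 + 0.0947·53 + 0.0815·42 = 94.9801
  x_2 = 0.0483·54 + 0.0455·53 + 1.0804·59 + 0.0608·60 + 0.1310·22 + 0.1100·53 + 0.1448·42 = 87.1959
  x_3 = 0.0884·54 + 0.0658·53 + 0.0872·59 + 1.0590·60 + 0.0499·22 + 0.0562·53 + 0.0971·42 = 85.0943
  x_4 = 0.1428·54 + 0.1205·53 + 0.1560·59 + 0.0561·60 + 1.0687·22 + 0.1105·53 + 0.1112·42 = 60.7121
  x_5 = 0.1193·54 + 0.1261·53 + 0.1403·59 + 0.1100·60 + 0.0836·22 + 1.0487·53 + 0.0803·42 = 88.7958
  x_6 = 0.0740·54 + 0.0710·53 + 0.1434·59 + 0.0914·60 + 0.0862·22 + 0.0728·53 + 1.0778·42 = 72.7299
Output multipliers (column sums of L):
  Energy: 1.6972
  Electronics: 1.6448
  Finance: 1.8813
  Construction: 1.6505
  Services: 1.6674
  Chemicals: 1.5999
  Manufacturing: 1.6526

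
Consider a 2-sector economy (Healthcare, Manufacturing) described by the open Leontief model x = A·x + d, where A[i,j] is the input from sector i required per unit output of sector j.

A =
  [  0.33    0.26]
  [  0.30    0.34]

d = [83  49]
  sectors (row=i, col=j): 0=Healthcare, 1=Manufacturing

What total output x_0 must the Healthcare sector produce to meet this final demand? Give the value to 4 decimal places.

185.3926

Form M = I − A:
  [  0.67   -0.26]
  [ -0.30    0.66]
Leontief inverse L = M⁻¹:
  [  1.8122    0.7139]
  [  0.8237    1.8396]
Total output x = L · d:
  x_0 = 1.8122·83 + 0.7139·49 = 185.3926
  x_1 = 0.8237·83 + 1.8396·49 = 158.5118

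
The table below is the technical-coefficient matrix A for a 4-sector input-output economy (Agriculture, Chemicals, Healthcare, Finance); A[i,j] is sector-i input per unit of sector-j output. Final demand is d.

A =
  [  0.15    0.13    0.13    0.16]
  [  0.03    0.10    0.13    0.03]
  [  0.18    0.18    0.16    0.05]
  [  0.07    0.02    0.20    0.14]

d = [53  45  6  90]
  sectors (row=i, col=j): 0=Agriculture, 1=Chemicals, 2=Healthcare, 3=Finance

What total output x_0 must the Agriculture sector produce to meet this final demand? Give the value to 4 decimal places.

Form M = I − A:
  [  0.85   -0.13   -0.13   -0.16]
  [ -0.03    0.90   -0.13   -0.03]
  [ -0.18   -0.18    0.84   -0.05]
  [ -0.07   -0.02   -0.20    0.86]
Leontief inverse L = M⁻¹:
  [  1.2698    0.2487    0.2974    0.2622]
  [  0.0918    1.1683    0.2117    0.0702]
  [  0.3023    0.3108    1.3196    0.1438]
  [  0.1758    0.1197    0.3360    1.2192]
Total output x = L · d:
  x_0 = 1.2698·53 + 0.2487·45 + 0.2974·6 + 0.2622·90 = 103.8787
  x_1 = 0.0918·53 + 1.1683·45 + 0.2117·6 + 0.0702·90 = 65.0244
  x_2 = 0.3023·53 + 0.3108·45 + 1.3196·6 + 0.1438·90 = 50.8630
  x_3 = 0.1758·53 + 0.1197·45 + 0.3360·6 + 1.2192·90 = 126.4472

103.8787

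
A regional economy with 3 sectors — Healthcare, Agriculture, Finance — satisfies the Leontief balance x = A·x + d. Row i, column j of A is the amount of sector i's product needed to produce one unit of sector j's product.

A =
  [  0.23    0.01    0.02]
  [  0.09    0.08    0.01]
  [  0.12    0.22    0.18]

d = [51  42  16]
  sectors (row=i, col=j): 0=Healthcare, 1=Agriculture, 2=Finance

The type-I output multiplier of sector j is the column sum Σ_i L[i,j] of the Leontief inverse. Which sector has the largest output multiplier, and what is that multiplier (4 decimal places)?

Healthcare (1.6626)

Form M = I − A:
  [  0.77   -0.01   -0.02]
  [ -0.09    0.92   -0.01]
  [ -0.12   -0.22    0.82]
Leontief inverse L = M⁻¹:
  [  1.3063    0.0219    0.0321]
  [  0.1302    1.0923    0.0165]
  [  0.2261    0.2963    1.2286]
Total output x = L · d:
  x_0 = 1.3063·51 + 0.0219·42 + 0.0321·16 = 68.0526
  x_1 = 0.1302·51 + 1.0923·42 + 0.0165·16 = 52.7838
  x_2 = 0.2261·51 + 0.2963·42 + 1.2286·16 = 43.6326
Output multipliers (column sums of L):
  Healthcare: 1.6626
  Agriculture: 1.4105
  Finance: 1.2773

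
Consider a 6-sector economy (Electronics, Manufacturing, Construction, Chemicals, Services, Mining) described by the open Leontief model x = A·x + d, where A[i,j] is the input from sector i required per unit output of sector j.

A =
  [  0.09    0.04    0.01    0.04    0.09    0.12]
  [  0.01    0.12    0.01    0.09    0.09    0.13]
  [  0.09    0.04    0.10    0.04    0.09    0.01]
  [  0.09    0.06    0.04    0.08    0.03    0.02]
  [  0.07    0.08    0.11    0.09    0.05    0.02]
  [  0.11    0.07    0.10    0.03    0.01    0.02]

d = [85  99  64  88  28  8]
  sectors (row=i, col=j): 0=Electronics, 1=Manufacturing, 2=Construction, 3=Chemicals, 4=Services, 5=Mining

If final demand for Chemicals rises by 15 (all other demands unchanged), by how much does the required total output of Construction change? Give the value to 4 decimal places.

1.1594

Form M = I − A:
  [  0.91   -0.04   -0.01   -0.04   -0.09   -0.12]
  [ -0.01    0.88   -0.01   -0.09   -0.09   -0.13]
  [ -0.09   -0.04    0.90   -0.04   -0.09   -0.01]
  [ -0.09   -0.06   -0.04    0.92   -0.03   -0.02]
  [ -0.07   -0.08   -0.11   -0.09    0.95   -0.02]
  [ -0.11   -0.07   -0.10   -0.03   -0.01    0.98]
Leontief inverse L = M⁻¹:
  [  1.1407    0.0831    0.0495    0.0771    0.1247    0.1553]
  [  0.0624    1.1763    0.0545    0.1383    0.1287    0.1697]
  [  0.1363    0.0785    1.1377    0.0773    0.1310    0.0430]
  [  0.1288    0.0946    0.0655    1.1126    0.0631    0.0530]
  [  0.1205    0.1255    0.1489    0.1330    1.0948    0.0580]
  [  0.1516    0.1055    0.1291    0.0618    0.0497    1.0566]
Total output x = L · d:
  x_0 = 1.1407·85 + 0.0831·99 + 0.0495·64 + 0.0771·88 + 0.1247·28 + 0.1553·8 = 119.8741
  x_1 = 0.0624·85 + 1.1763·99 + 0.0545·64 + 0.1383·88 + 0.1287·28 + 0.1697·8 = 142.3731
  x_2 = 0.1363·85 + 0.0785·99 + 1.1377·64 + 0.0773·88 + 0.1310·28 + 0.0430·8 = 102.9864
  x_3 = 0.1288·85 + 0.0946·99 + 0.0655·64 + 1.1126·88 + 0.0631·28 + 0.0530·8 = 124.6070
  x_4 = 0.1205·85 + 0.1255·99 + 0.1489·64 + 0.1330·88 + 1.0948·28 + 0.0580·8 = 75.0123
  x_5 = 0.1516·85 + 0.1055·99 + 0.1291·64 + 0.0618·88 + 0.0497·28 + 1.0566·8 = 46.8768
Δx_2 = L[2,3] · Δd_3 = 0.0773 · 15 = 1.1594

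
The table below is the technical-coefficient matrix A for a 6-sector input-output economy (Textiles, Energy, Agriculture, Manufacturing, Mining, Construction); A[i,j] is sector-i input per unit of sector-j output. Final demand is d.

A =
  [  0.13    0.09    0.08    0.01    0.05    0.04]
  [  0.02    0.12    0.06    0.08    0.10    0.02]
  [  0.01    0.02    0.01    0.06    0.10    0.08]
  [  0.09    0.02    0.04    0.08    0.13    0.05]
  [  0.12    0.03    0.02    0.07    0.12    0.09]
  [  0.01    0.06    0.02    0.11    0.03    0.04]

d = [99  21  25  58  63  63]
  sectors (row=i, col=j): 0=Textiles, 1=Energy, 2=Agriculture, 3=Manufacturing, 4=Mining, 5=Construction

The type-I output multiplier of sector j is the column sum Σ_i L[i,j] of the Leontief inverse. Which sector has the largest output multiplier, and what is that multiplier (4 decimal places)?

Form M = I − A:
  [  0.87   -0.09   -0.08   -0.01   -0.05   -0.04]
  [ -0.02    0.88   -0.06   -0.08   -0.10   -0.02]
  [ -0.01   -0.02    0.99   -0.06   -0.10   -0.08]
  [ -0.09   -0.02   -0.04    0.92   -0.13   -0.05]
  [ -0.12   -0.03   -0.02   -0.07    0.88   -0.09]
  [ -0.01   -0.06   -0.02   -0.11   -0.03    0.96]
Leontief inverse L = M⁻¹:
  [  1.1738    0.1321    0.1084    0.0479    0.1036    0.0729]
  [  0.0641    1.1572    0.0849    0.1261    0.1653    0.0559]
  [  0.0432    0.0419    1.0249    0.0944    0.1413    0.1062]
  [  0.1455    0.0545    0.0661    1.1228    0.1909    0.0891]
  [  0.1788    0.0712    0.0500    0.1169    1.1820    0.1300]
  [  0.0394    0.0830    0.0369    0.1427    0.0732    1.0624]
Total output x = L · d:
  x_0 = 1.1738·99 + 0.1321·21 + 0.1084·25 + 0.0479·58 + 0.1036·63 + 0.0729·63 = 135.5848
  x_1 = 0.0641·99 + 1.1572·21 + 0.0849·25 + 0.1261·58 + 0.1653·63 + 0.0559·63 = 54.0177
  x_2 = 0.0432·99 + 0.0419·21 + 1.0249·25 + 0.0944·58 + 0.1413·63 + 0.1062·63 = 51.8512
  x_3 = 0.1455·99 + 0.0545·21 + 0.0661·25 + 1.1228·58 + 0.1909·63 + 0.0891·63 = 99.9578
  x_4 = 0.1788·99 + 0.0712·21 + 0.0500·25 + 0.1169·58 + 1.1820·63 + 0.1300·63 = 109.8853
  x_5 = 0.0394·99 + 0.0830·21 + 0.0369·25 + 0.1427·58 + 0.0732·63 + 1.0624·63 = 86.3811
Output multipliers (column sums of L):
  Textiles: 1.6448
  Energy: 1.5399
  Agriculture: 1.3712
  Manufacturing: 1.6507
  Mining: 1.8562
  Construction: 1.5165

Mining (1.8562)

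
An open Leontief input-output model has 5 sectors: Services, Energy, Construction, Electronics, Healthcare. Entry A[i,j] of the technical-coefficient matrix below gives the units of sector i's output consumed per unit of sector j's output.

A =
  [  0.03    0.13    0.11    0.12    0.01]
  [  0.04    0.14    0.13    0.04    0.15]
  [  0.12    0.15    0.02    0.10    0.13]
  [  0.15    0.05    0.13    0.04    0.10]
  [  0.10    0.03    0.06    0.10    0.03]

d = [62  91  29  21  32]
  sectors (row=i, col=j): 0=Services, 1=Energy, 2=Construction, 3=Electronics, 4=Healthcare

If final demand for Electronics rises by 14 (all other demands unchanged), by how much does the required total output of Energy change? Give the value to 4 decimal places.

1.5586

Form M = I − A:
  [  0.97   -0.13   -0.11   -0.12   -0.01]
  [ -0.04    0.86   -0.13   -0.04   -0.15]
  [ -0.12   -0.15    0.98   -0.10   -0.13]
  [ -0.15   -0.05   -0.13    0.96   -0.10]
  [ -0.10   -0.03   -0.06   -0.10    0.97]
Leontief inverse L = M⁻¹:
  [  1.0975    0.2103    0.1794    0.1736    0.0858]
  [  0.1171    1.2308    0.2053    0.1113    0.2305]
  [  0.1948    0.2401    1.1094    0.1713    0.2055]
  [  0.2197    0.1387    0.2008    1.1131    0.1654]
  [  0.1515    0.0889    0.1142    0.1467    1.0767]
Total output x = L · d:
  x_0 = 1.0975·62 + 0.2103·91 + 0.1794·29 + 0.1736·21 + 0.0858·32 = 98.7668
  x_1 = 0.1171·62 + 1.2308·91 + 0.2053·29 + 0.1113·21 + 0.2305·32 = 134.9356
  x_2 = 0.1948·62 + 0.2401·91 + 1.1094·29 + 0.1713·21 + 0.2055·32 = 76.2740
  x_3 = 0.2197·62 + 0.1387·91 + 0.2008·29 + 1.1131·21 + 0.1654·32 = 60.7395
  x_4 = 0.1515·62 + 0.0889·91 + 0.1142·29 + 0.1467·21 + 1.0767·32 = 58.3249
Δx_1 = L[1,3] · Δd_3 = 0.1113 · 14 = 1.5586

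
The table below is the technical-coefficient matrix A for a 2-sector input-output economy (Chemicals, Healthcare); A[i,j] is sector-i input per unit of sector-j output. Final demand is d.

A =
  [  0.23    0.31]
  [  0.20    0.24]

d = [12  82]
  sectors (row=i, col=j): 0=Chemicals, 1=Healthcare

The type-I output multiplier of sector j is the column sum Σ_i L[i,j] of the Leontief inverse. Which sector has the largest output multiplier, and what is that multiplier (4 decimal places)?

Form M = I − A:
  [  0.77   -0.31]
  [ -0.20    0.76]
Leontief inverse L = M⁻¹:
  [  1.4526    0.5925]
  [  0.3823    1.4717]
Total output x = L · d:
  x_0 = 1.4526·12 + 0.5925·82 = 66.0168
  x_1 = 0.3823·12 + 1.4717·82 = 125.2676
Output multipliers (column sums of L):
  Chemicals: 1.8349
  Healthcare: 2.0642

Healthcare (2.0642)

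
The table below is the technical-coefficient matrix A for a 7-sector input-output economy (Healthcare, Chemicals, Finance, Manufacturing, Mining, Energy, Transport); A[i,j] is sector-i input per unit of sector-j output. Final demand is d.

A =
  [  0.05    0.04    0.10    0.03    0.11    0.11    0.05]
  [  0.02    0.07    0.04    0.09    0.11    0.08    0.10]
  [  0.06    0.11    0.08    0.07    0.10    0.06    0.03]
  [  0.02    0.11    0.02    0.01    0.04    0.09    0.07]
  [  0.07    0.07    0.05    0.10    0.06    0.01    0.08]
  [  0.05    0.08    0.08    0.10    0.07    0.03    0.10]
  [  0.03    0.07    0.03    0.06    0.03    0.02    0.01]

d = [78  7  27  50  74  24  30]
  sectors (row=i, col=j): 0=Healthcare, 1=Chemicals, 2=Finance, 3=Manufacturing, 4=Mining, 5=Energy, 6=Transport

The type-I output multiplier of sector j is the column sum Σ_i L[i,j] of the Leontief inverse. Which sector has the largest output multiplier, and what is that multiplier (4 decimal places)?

Chemicals (1.9826)

Form M = I − A:
  [  0.95   -0.04   -0.10   -0.03   -0.11   -0.11   -0.05]
  [ -0.02    0.93   -0.04   -0.09   -0.11   -0.08   -0.10]
  [ -0.06   -0.11    0.92   -0.07   -0.10   -0.06   -0.03]
  [ -0.02   -0.11   -0.02    0.99   -0.04   -0.09   -0.07]
  [ -0.07   -0.07   -0.05   -0.10    0.94   -0.01   -0.08]
  [ -0.05   -0.08   -0.08   -0.10   -0.07    0.97   -0.10]
  [ -0.03   -0.07   -0.03   -0.06   -0.03   -0.02    0.99]
Leontief inverse L = M⁻¹:
  [  1.0910    0.1106    0.1520    0.0938    0.1757    0.1550    0.1074]
  [  0.0566    1.1409    0.0842    0.1507    0.1698    0.1247    0.1576]
  [  0.0995    0.1833    1.1307    0.1338    0.1704    0.1124    0.0924]
  [  0.0456    0.1593    0.0541    1.0580    0.0876    0.1231    0.1143]
  [  0.1006    0.1305    0.0894    0.1471    1.1148    0.0555    0.1271]
  [  0.0860    0.1517    0.1256    0.1572    0.1332    1.0801    0.1545]
  [  0.0476    0.1062    0.0533    0.0893    0.0643    0.0479    1.0412]
Total output x = L · d:
  x_0 = 1.0910·78 + 0.1106·7 + 0.1520·27 + 0.0938·50 + 0.1757·74 + 0.1550·24 + 0.1074·30 = 114.6124
  x_1 = 0.0566·78 + 1.1409·7 + 0.0842·27 + 0.1507·50 + 0.1698·74 + 0.1247·24 + 0.1576·30 = 42.4945
  x_2 = 0.0995·78 + 0.1833·7 + 1.1307·27 + 0.1338·50 + 0.1704·74 + 0.1124·24 + 0.0924·30 = 64.3387
  x_3 = 0.0456·78 + 0.1593·7 + 0.0541·27 + 1.0580·50 + 0.0876·74 + 0.1231·24 + 0.1143·30 = 71.8933
  x_4 = 0.1006·78 + 0.1305·7 + 0.0894·27 + 0.1471·50 + 1.1148·74 + 0.0555·24 + 0.1271·30 = 106.1686
  x_5 = 0.0860·78 + 0.1517·7 + 0.1256·27 + 0.1572·50 + 0.1332·74 + 1.0801·24 + 0.1545·30 = 59.4319
  x_6 = 0.0476·78 + 0.1062·7 + 0.0533·27 + 0.0893·50 + 0.0643·74 + 0.0479·24 + 1.0412·30 = 47.5055
Output multipliers (column sums of L):
  Healthcare: 1.5268
  Chemicals: 1.9826
  Finance: 1.6892
  Manufacturing: 1.8299
  Mining: 1.9158
  Energy: 1.6986
  Transport: 1.7944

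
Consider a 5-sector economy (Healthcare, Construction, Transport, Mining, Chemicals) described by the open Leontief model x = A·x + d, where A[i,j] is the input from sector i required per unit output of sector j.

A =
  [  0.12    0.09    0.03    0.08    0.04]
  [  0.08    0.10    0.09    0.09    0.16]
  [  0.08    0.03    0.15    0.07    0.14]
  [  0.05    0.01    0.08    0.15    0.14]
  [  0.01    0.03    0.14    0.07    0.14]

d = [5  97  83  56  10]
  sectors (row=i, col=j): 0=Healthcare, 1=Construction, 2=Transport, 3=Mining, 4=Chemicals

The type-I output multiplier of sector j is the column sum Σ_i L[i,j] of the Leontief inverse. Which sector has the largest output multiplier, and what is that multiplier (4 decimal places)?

Chemicals (2.1025)

Form M = I − A:
  [  0.88   -0.09   -0.03   -0.08   -0.04]
  [ -0.08    0.90   -0.09   -0.09   -0.16]
  [ -0.08   -0.03    0.85   -0.07   -0.14]
  [ -0.05   -0.01   -0.08    0.85   -0.14]
  [ -0.01   -0.03   -0.14   -0.07    0.86]
Leontief inverse L = M⁻¹:
  [  1.1648    0.1247    0.0862    0.1393    0.1141]
  [  0.1338    1.1419    0.1874    0.1718    0.2771]
  [  0.1294    0.0640    1.2411    0.1412    0.2429]
  [  0.0899    0.0358    0.1608    1.2214    0.2358]
  [  0.0466    0.0546    0.2227    0.1300    1.2325]
Total output x = L · d:
  x_0 = 1.1648·5 + 0.1247·97 + 0.0862·83 + 0.1393·56 + 0.1141·10 = 34.0186
  x_1 = 0.1338·5 + 1.1419·97 + 0.1874·83 + 0.1718·56 + 0.2771·10 = 139.3780
  x_2 = 0.1294·5 + 0.0640·97 + 1.2411·83 + 0.1412·56 + 0.2429·10 = 120.2008
  x_3 = 0.0899·5 + 0.0358·97 + 0.1608·83 + 1.2214·56 + 0.2358·10 = 88.0203
  x_4 = 0.0466·5 + 0.0546·97 + 0.2227·83 + 0.1300·56 + 1.2325·10 = 43.6175
Output multipliers (column sums of L):
  Healthcare: 1.5645
  Construction: 1.4210
  Transport: 1.8982
  Mining: 1.8036
  Chemicals: 2.1025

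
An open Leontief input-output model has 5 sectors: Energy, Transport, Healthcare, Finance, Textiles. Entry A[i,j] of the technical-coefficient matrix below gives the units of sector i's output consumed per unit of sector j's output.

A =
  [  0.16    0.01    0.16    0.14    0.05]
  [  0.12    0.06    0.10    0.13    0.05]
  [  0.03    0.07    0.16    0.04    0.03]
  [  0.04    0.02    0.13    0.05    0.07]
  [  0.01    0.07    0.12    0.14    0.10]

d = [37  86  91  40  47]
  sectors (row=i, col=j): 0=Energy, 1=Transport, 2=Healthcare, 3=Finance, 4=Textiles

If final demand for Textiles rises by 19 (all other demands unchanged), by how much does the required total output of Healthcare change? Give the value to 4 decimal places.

1.0755

Form M = I − A:
  [  0.84   -0.01   -0.16   -0.14   -0.05]
  [ -0.12    0.94   -0.10   -0.13   -0.05]
  [ -0.03   -0.07    0.84   -0.04   -0.03]
  [ -0.04   -0.02   -0.13    0.95   -0.07]
  [ -0.01   -0.07   -0.12   -0.14    0.90]
Leontief inverse L = M⁻¹:
  [  1.2184    0.0458    0.2841    0.2120    0.0962]
  [  0.1739    1.0922    0.2069    0.1974    0.0926]
  [  0.0628    0.0986    1.2351    0.0831    0.0566]
  [  0.0669    0.0462    0.2012    1.0917    0.0979]
  [  0.0459    0.1058    0.2152    0.1986    1.1422]
Total output x = L · d:
  x_0 = 1.2184·37 + 0.0458·86 + 0.2841·91 + 0.2120·40 + 0.0962·47 = 87.8681
  x_1 = 0.1739·37 + 1.0922·86 + 0.2069·91 + 0.1974·40 + 0.0926·47 = 131.4440
  x_2 = 0.0628·37 + 0.0986·86 + 1.2351·91 + 0.0831·40 + 0.0566·47 = 129.1888
  x_3 = 0.0669·37 + 0.0462·86 + 0.2012·91 + 1.0917·40 + 0.0979·47 = 73.0302
  x_4 = 0.0459·37 + 0.1058·86 + 0.2152·91 + 0.1986·40 + 1.1422·47 = 92.0074
Δx_2 = L[2,4] · Δd_4 = 0.0566 · 19 = 1.0755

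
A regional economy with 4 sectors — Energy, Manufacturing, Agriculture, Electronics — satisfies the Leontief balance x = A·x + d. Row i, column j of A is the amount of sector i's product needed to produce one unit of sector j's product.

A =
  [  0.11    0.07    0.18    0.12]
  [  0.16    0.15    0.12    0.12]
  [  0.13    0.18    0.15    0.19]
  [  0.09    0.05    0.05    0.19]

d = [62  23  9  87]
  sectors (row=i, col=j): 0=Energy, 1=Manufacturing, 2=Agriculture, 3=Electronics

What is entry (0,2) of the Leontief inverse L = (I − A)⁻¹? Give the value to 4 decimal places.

Form M = I − A:
  [  0.89   -0.07   -0.18   -0.12]
  [ -0.16    0.85   -0.12   -0.12]
  [ -0.13   -0.18    0.85   -0.19]
  [ -0.09   -0.05   -0.05    0.81]
Leontief inverse L = M⁻¹:
  [  1.2287    0.1817    0.3023    0.2799]
  [  0.2965    1.2732    0.2598    0.2935]
  [  0.2893    0.3239    1.3068    0.3974]
  [  0.1727    0.1188    0.1303    1.3083]
Total output x = L · d:
  x_0 = 1.2287·62 + 0.1817·23 + 0.3023·9 + 0.2799·87 = 107.4269
  x_1 = 0.2965·62 + 1.2732·23 + 0.2598·9 + 0.2935·87 = 75.5378
  x_2 = 0.2893·62 + 0.3239·23 + 1.3068·9 + 0.3974·87 = 71.7232
  x_3 = 0.1727·62 + 0.1188·23 + 0.1303·9 + 1.3083·87 = 128.4339

L[0,2] = 0.3023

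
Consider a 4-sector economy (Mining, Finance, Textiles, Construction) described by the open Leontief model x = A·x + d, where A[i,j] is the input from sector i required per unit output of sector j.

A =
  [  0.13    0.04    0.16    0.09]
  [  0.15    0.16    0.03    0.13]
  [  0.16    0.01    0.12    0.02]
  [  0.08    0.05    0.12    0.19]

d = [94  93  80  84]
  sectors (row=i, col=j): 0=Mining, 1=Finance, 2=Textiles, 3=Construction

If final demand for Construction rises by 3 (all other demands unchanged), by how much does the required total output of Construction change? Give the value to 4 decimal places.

Form M = I − A:
  [  0.87   -0.04   -0.16   -0.09]
  [ -0.15    0.84   -0.03   -0.13]
  [ -0.16   -0.01    0.88   -0.02]
  [ -0.08   -0.05   -0.12    0.81]
Leontief inverse L = M⁻¹:
  [  1.2207    0.0702    0.2452    0.1529]
  [  0.2525    1.2174    0.1183    0.2264]
  [  0.2287    0.0285    1.1870    0.0593]
  [  0.1700    0.0863    0.2074    1.2724]
Total output x = L · d:
  x_0 = 1.2207·94 + 0.0702·93 + 0.2452·80 + 0.1529·84 = 153.7298
  x_1 = 0.2525·94 + 1.2174·93 + 0.1183·80 + 0.2264·84 = 165.4225
  x_2 = 0.2287·94 + 0.0285·93 + 1.1870·80 + 0.0593·84 = 124.0916
  x_3 = 0.1700·94 + 0.0863·93 + 0.2074·80 + 1.2724·84 = 147.4821
Δx_3 = L[3,3] · Δd_3 = 1.2724 · 3 = 3.8173

3.8173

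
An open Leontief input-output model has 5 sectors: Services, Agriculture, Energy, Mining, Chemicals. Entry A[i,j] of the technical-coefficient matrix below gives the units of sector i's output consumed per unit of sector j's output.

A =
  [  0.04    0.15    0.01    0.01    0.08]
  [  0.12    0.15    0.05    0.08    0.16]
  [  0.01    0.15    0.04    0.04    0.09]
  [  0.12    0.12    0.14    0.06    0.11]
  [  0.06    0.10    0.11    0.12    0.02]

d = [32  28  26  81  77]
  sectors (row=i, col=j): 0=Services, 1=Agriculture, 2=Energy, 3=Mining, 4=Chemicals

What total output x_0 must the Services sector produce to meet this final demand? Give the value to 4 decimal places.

Form M = I − A:
  [  0.96   -0.15   -0.01   -0.01   -0.08]
  [ -0.12    0.85   -0.05   -0.08   -0.16]
  [ -0.01   -0.15    0.96   -0.04   -0.09]
  [ -0.12   -0.12   -0.14    0.94   -0.11]
  [ -0.06   -0.10   -0.11   -0.12    0.98]
Leontief inverse L = M⁻¹:
  [  1.0845    0.2222    0.0455    0.0496    0.1346]
  [  0.1960    1.2829    0.1195    0.1487    0.2531]
  [  0.0606    0.2321    1.0843    0.0859    0.1521]
  [  0.1861    0.2503    0.2015    1.1213    0.2004]
  [  0.1160    0.2012    0.1614    0.1652    1.0961]
Total output x = L · d:
  x_0 = 1.0845·32 + 0.2222·28 + 0.0455·26 + 0.0496·81 + 0.1346·77 = 56.4877
  x_1 = 0.1960·32 + 1.2829·28 + 0.1195·26 + 0.1487·81 + 0.2531·77 = 76.8356
  x_2 = 0.0606·32 + 0.2321·28 + 1.0843·26 + 0.0859·81 + 0.1521·77 = 55.2987
  x_3 = 0.1861·32 + 0.2503·28 + 0.2015·26 + 1.1213·81 + 0.2004·77 = 124.4526
  x_4 = 0.1160·32 + 0.2012·28 + 0.1614·26 + 0.1652·81 + 1.0961·77 = 111.3163

56.4877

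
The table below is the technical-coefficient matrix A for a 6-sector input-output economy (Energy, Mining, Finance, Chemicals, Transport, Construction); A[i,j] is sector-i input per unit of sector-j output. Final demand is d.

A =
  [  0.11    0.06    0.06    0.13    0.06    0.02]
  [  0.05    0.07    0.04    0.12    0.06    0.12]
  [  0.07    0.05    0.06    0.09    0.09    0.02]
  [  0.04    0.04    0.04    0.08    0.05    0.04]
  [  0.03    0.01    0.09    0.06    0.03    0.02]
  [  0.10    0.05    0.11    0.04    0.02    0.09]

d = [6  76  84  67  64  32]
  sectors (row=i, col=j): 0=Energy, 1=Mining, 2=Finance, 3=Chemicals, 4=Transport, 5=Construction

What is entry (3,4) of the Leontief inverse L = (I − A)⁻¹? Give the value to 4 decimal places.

L[3,4] = 0.0733

Form M = I − A:
  [  0.89   -0.06   -0.06   -0.13   -0.06   -0.02]
  [ -0.05    0.93   -0.04   -0.12   -0.06   -0.12]
  [ -0.07   -0.05    0.94   -0.09   -0.09   -0.02]
  [ -0.04   -0.04   -0.04    0.92   -0.05   -0.04]
  [ -0.03   -0.01   -0.09   -0.06    0.97   -0.02]
  [ -0.10   -0.05   -0.11   -0.04   -0.02    0.91]
Leontief inverse L = M⁻¹:
  [  1.1544    0.0920    0.1011    0.1935    0.0975    0.0504]
  [  0.0982    1.1037    0.0887    0.1797    0.0951    0.1596]
  [  0.1061    0.0757    1.0968    0.1420    0.1213    0.0453]
  [  0.0685    0.0603    0.0688    1.1187    0.0733    0.0618]
  [  0.0539    0.0267    0.1132    0.0923    1.0519    0.0344]
  [  0.1493    0.0831    0.1541    0.0995    0.0569    1.1222]
Total output x = L · d:
  x_0 = 1.1544·6 + 0.0920·76 + 0.1011·84 + 0.1935·67 + 0.0975·64 + 0.0504·32 = 43.2252
  x_1 = 0.0982·6 + 1.1037·76 + 0.0887·84 + 0.1797·67 + 0.0951·64 + 0.1596·32 = 115.1520
  x_2 = 0.1061·6 + 0.0757·76 + 1.0968·84 + 0.1420·67 + 0.1213·64 + 0.0453·32 = 117.2428
  x_3 = 0.0685·6 + 0.0603·76 + 0.0688·84 + 1.1187·67 + 0.0733·64 + 0.0618·32 = 92.3947
  x_4 = 0.0539·6 + 0.0267·76 + 0.1132·84 + 0.0923·67 + 1.0519·64 + 0.0344·32 = 86.4653
  x_5 = 0.1493·6 + 0.0831·76 + 0.1541·84 + 0.0995·67 + 0.0569·64 + 1.1222·32 = 66.3757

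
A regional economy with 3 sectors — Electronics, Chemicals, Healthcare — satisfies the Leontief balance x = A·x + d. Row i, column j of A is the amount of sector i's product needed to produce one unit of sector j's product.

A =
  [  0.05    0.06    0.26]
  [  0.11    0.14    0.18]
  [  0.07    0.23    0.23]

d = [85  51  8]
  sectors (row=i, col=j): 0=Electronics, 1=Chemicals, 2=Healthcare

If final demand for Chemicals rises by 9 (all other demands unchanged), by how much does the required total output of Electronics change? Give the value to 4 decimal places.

Form M = I − A:
  [  0.95   -0.06   -0.26]
  [ -0.11    0.86   -0.18]
  [ -0.07   -0.23    0.77]
Leontief inverse L = M⁻¹:
  [  1.1052    0.1887    0.4173]
  [  0.1732    1.2699    0.3554]
  [  0.1522    0.3965    1.4428]
Total output x = L · d:
  x_0 = 1.1052·85 + 0.1887·51 + 0.4173·8 = 106.9077
  x_1 = 0.1732·85 + 1.2699·51 + 0.3554·8 = 82.3327
  x_2 = 0.1522·85 + 0.3965·51 + 1.4428·8 = 44.7014
Δx_0 = L[0,1] · Δd_1 = 0.1887 · 9 = 1.6984

1.6984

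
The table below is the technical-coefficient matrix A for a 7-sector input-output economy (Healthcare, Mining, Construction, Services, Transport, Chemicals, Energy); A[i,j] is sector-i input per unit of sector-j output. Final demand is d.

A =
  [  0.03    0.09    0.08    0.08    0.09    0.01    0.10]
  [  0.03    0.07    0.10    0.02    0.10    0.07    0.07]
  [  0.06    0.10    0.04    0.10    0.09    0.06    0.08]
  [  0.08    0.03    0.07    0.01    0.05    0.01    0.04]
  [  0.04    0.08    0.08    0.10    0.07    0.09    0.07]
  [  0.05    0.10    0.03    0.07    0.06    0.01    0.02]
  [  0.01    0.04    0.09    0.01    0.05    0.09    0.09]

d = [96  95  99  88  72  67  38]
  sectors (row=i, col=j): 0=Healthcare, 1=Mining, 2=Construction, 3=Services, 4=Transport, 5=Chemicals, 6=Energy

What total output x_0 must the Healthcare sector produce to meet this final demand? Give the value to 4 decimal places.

162.5750

Form M = I − A:
  [  0.97   -0.09   -0.08   -0.08   -0.09   -0.01   -0.10]
  [ -0.03    0.93   -0.10   -0.02   -0.10   -0.07   -0.07]
  [ -0.06   -0.10    0.96   -0.10   -0.09   -0.06   -0.08]
  [ -0.08   -0.03   -0.07    0.99   -0.05   -0.01   -0.04]
  [ -0.04   -0.08   -0.08   -0.10    0.93   -0.09   -0.07]
  [ -0.05   -0.10   -0.03   -0.07   -0.06    0.99   -0.02]
  [ -0.01   -0.04   -0.09   -0.01   -0.05   -0.09    0.91]
Leontief inverse L = M⁻¹:
  [  1.0656    0.1489    0.1429    0.1247    0.1521    0.0595    0.1596]
  [  0.0645    1.1326    0.1574    0.0698    0.1613    0.1171    0.1261]
  [  0.0994    0.1648    1.1077    0.1482    0.1571    0.1085    0.1420]
  [  0.1015    0.0705    0.1081    1.0433    0.0907    0.0386    0.0798]
  [  0.0810    0.1462    0.1441    0.1498    1.1366    0.1365    0.1298]
  [  0.0762    0.1426    0.0758    0.1017    0.1060    1.0418    0.0615]
  [  0.0375    0.0906    0.1346    0.0489    0.0982    0.1275    1.1343]
Total output x = L · d:
  x_0 = 1.0656·96 + 0.1489·95 + 0.1429·99 + 0.1247·88 + 0.1521·72 + 0.0595·67 + 0.1596·38 = 162.5750
  x_1 = 0.0645·96 + 1.1326·95 + 0.1574·99 + 0.0698·88 + 0.1613·72 + 0.1171·67 + 0.1261·38 = 159.7695
  x_2 = 0.0994·96 + 0.1648·95 + 1.1077·99 + 0.1482·88 + 0.1571·72 + 0.1085·67 + 0.1420·38 = 171.8799
  x_3 = 0.1015·96 + 0.0705·95 + 0.1081·99 + 1.0433·88 + 0.0907·72 + 0.0386·67 + 0.0798·38 = 131.1065
  x_4 = 0.0810·96 + 0.1462·95 + 0.1441·99 + 0.1498·88 + 1.1366·72 + 0.1365·67 + 0.1298·38 = 145.0345
  x_5 = 0.0762·96 + 0.1426·95 + 0.0758·99 + 0.1017·88 + 0.1060·72 + 1.0418·67 + 0.0615·38 = 117.0836
  x_6 = 0.0375·96 + 0.0906·95 + 0.1346·99 + 0.0489·88 + 0.0982·72 + 0.1275·67 + 1.1343·38 = 88.5561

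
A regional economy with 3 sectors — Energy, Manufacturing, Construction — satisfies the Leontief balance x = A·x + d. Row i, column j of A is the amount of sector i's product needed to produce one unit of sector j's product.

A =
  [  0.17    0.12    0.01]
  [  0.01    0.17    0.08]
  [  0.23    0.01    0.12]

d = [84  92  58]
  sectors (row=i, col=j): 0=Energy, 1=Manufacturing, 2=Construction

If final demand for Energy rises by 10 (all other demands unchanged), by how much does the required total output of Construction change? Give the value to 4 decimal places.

Form M = I − A:
  [  0.83   -0.12   -0.01]
  [ -0.01    0.83   -0.08]
  [ -0.23   -0.01    0.88]
Leontief inverse L = M⁻¹:
  [  1.2152    0.1761    0.0298]
  [  0.0453    1.2127    0.1108]
  [  0.3181    0.0598    1.1454]
Total output x = L · d:
  x_0 = 1.2152·84 + 0.1761·92 + 0.0298·58 = 120.0029
  x_1 = 0.0453·84 + 1.2127·92 + 0.1108·58 = 121.7984
  x_2 = 0.3181·84 + 0.0598·92 + 1.1454·58 = 98.6575
Δx_2 = L[2,0] · Δd_0 = 0.3181 · 10 = 3.1812

3.1812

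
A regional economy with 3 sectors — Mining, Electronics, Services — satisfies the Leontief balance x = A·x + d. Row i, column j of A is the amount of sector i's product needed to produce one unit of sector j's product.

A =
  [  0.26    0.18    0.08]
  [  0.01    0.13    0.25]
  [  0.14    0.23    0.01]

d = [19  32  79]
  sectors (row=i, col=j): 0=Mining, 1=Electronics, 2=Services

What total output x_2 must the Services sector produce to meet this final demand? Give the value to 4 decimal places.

Form M = I − A:
  [  0.74   -0.18   -0.08]
  [ -0.01    0.87   -0.25]
  [ -0.14   -0.23    0.99]
Leontief inverse L = M⁻¹:
  [  1.3935    0.3408    0.1987]
  [  0.0778    1.2507    0.3221]
  [  0.2152    0.3388    1.1130]
Total output x = L · d:
  x_0 = 1.3935·19 + 0.3408·32 + 0.1987·79 = 53.0803
  x_1 = 0.0778·19 + 1.2507·32 + 0.3221·79 = 66.9486
  x_2 = 0.2152·19 + 0.3388·32 + 1.1130·79 = 102.8580

102.8580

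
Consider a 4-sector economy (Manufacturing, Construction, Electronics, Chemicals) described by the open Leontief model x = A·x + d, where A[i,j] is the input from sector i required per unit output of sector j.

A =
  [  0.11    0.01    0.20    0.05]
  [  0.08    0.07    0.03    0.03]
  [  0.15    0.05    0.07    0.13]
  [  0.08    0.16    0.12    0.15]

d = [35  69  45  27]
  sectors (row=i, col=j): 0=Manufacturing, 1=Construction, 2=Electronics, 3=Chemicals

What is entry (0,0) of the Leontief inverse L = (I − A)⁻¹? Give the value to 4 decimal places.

Form M = I − A:
  [  0.89   -0.01   -0.20   -0.05]
  [ -0.08    0.93   -0.03   -0.03]
  [ -0.15   -0.05    0.93   -0.13]
  [ -0.08   -0.16   -0.12    0.85]
Leontief inverse L = M⁻¹:
  [  1.1835    0.0467    0.2706    0.1126]
  [  0.1142    1.0896    0.0669    0.0554]
  [  0.2199    0.0973    1.1505    0.1923]
  [  0.1639    0.2232    0.2005    1.2247]
Total output x = L · d:
  x_0 = 1.1835·35 + 0.0467·69 + 0.2706·45 + 0.1126·27 = 59.8585
  x_1 = 0.1142·35 + 1.0896·69 + 0.0669·45 + 0.0554·27 = 83.6848
  x_2 = 0.2199·35 + 0.0973·69 + 1.1505·45 + 0.1923·27 = 71.3792
  x_3 = 0.1639·35 + 0.2232·69 + 0.2005·45 + 1.2247·27 = 63.2280

L[0,0] = 1.1835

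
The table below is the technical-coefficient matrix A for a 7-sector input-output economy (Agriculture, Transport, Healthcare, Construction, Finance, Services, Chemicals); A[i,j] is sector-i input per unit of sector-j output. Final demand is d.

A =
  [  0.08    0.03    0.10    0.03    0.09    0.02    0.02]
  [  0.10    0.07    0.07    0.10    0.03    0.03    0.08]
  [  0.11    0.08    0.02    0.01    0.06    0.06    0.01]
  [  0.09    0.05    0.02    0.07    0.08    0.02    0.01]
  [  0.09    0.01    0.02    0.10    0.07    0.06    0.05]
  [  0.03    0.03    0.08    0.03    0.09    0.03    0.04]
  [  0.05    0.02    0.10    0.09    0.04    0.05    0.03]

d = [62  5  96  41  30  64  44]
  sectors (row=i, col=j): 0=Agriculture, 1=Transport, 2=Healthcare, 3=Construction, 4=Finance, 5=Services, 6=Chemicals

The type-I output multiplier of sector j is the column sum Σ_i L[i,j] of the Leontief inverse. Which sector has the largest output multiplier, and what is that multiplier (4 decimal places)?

Form M = I − A:
  [  0.92   -0.03   -0.10   -0.03   -0.09   -0.02   -0.02]
  [ -0.10    0.93   -0.07   -0.10   -0.03   -0.03   -0.08]
  [ -0.11   -0.08    0.98   -0.01   -0.06   -0.06   -0.01]
  [ -0.09   -0.05   -0.02    0.93   -0.08   -0.02   -0.01]
  [ -0.09   -0.01   -0.02   -0.10    0.93   -0.06   -0.05]
  [ -0.03   -0.03   -0.08   -0.03   -0.09    0.97   -0.04]
  [ -0.05   -0.02   -0.10   -0.09   -0.04   -0.05    0.97]
Leontief inverse L = M⁻¹:
  [  1.1311    0.0548    0.1308    0.0630    0.1311    0.0445    0.0384]
  [  0.1635    1.1033    0.1154    0.1458    0.0815    0.0580    0.1036]
  [  0.1558    0.1026    1.0563    0.0437    0.0994    0.0804    0.0315]
  [  0.1363    0.0713    0.0501    1.1047    0.1188    0.0397    0.0284]
  [  0.1394    0.0329    0.0559    0.1380    1.1163    0.0828    0.0685]
  [  0.0742    0.0515    0.1069    0.0621    0.1254    1.0527    0.0574]
  [  0.0999    0.0468    0.1305    0.1221    0.0822    0.0731    1.0467]
Total output x = L · d:
  x_0 = 1.1311·62 + 0.0548·5 + 0.1308·96 + 0.0630·41 + 0.1311·30 + 0.0445·64 + 0.0384·44 = 94.0169
  x_1 = 0.1635·62 + 1.1033·5 + 0.1154·96 + 0.1458·41 + 0.0815·30 + 0.0580·64 + 0.1036·44 = 43.4313
  x_2 = 0.1558·62 + 0.1026·5 + 1.0563·96 + 0.0437·41 + 0.0994·30 + 0.0804·64 + 0.0315·44 = 122.8850
  x_3 = 0.1363·62 + 0.0713·5 + 0.0501·96 + 1.1047·41 + 0.1188·30 + 0.0397·64 + 0.0284·44 = 66.2572
  x_4 = 0.1394·62 + 0.0329·5 + 0.0559·96 + 0.1380·41 + 1.1163·30 + 0.0828·64 + 0.0685·44 = 61.6306
  x_5 = 0.0742·62 + 0.0515·5 + 0.1069·96 + 0.0621·41 + 0.1254·30 + 1.0527·64 + 0.0574·44 = 91.3149
  x_6 = 0.0999·62 + 0.0468·5 + 0.1305·96 + 0.1221·41 + 0.0822·30 + 0.0731·64 + 1.0467·44 = 77.1671
Output multipliers (column sums of L):
  Agriculture: 1.9001
  Transport: 1.4630
  Healthcare: 1.6460
  Construction: 1.6794
  Finance: 1.7546
  Services: 1.4312
  Chemicals: 1.3745

Agriculture (1.9001)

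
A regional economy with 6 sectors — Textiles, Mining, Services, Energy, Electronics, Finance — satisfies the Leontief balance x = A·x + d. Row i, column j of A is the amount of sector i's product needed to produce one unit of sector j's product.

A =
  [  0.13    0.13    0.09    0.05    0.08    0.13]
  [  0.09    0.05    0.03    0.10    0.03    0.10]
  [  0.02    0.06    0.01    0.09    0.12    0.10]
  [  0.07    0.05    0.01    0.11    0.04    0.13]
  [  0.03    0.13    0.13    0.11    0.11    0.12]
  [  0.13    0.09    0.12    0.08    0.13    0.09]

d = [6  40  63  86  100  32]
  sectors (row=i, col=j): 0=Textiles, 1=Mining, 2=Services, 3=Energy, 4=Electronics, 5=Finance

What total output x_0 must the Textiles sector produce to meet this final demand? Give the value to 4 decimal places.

70.1572

Form M = I − A:
  [  0.87   -0.13   -0.09   -0.05   -0.08   -0.13]
  [ -0.09    0.95   -0.03   -0.10   -0.03   -0.10]
  [ -0.02   -0.06    0.99   -0.09   -0.12   -0.10]
  [ -0.07   -0.05   -0.01    0.89   -0.04   -0.13]
  [ -0.03   -0.13   -0.13   -0.11    0.89   -0.12]
  [ -0.13   -0.09   -0.12   -0.08   -0.13    0.91]
Leontief inverse L = M⁻¹:
  [  1.2388    0.2413    0.1795    0.1628    0.1907    0.2716]
  [  0.1646    1.1221    0.0875    0.1741    0.1007    0.1946]
  [  0.0879    0.1336    1.0728    0.1698    0.1932    0.1949]
  [  0.1480    0.1244    0.0717    1.1876    0.1137    0.2273]
  [  0.1288    0.2349    0.2131    0.2295    1.2203    0.2613]
  [  0.2363    0.2076    0.2125    0.2001    0.2470    1.2400]
Total output x = L · d:
  x_0 = 1.2388·6 + 0.2413·40 + 0.1795·63 + 0.1628·86 + 0.1907·100 + 0.2716·32 = 70.1572
  x_1 = 0.1646·6 + 1.1221·40 + 0.0875·63 + 0.1741·86 + 0.1007·100 + 0.1946·32 = 82.6530
  x_2 = 0.0879·6 + 0.1336·40 + 1.0728·63 + 0.1698·86 + 0.1932·100 + 0.1949·32 = 113.6194
  x_3 = 0.1480·6 + 0.1244·40 + 0.0717·63 + 1.1876·86 + 0.1137·100 + 0.2273·32 = 131.1672
  x_4 = 0.1288·6 + 0.2349·40 + 0.2131·63 + 0.2295·86 + 1.2203·100 + 0.2613·32 = 173.7210
  x_5 = 0.2363·6 + 0.2076·40 + 0.2125·63 + 0.2001·86 + 0.2470·100 + 1.2400·32 = 104.6930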